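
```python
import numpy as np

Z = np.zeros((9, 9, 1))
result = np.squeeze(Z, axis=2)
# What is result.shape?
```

(9, 9)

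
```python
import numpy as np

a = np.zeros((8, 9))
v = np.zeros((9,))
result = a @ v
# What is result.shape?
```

(8,)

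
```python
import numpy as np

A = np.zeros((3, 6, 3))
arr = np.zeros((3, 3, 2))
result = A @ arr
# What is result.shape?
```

(3, 6, 2)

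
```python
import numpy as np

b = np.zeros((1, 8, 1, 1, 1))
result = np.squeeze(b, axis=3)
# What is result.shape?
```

(1, 8, 1, 1)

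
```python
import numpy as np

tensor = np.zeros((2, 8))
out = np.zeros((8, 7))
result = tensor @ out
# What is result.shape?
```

(2, 7)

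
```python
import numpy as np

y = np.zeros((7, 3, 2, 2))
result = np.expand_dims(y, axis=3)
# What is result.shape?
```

(7, 3, 2, 1, 2)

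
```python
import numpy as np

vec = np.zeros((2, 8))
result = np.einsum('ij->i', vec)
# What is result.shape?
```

(2,)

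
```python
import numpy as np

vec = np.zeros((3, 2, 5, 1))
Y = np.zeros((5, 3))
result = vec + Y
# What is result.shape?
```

(3, 2, 5, 3)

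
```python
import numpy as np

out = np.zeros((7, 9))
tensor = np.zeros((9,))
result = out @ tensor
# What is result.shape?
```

(7,)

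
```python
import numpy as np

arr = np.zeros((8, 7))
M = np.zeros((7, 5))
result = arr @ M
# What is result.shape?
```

(8, 5)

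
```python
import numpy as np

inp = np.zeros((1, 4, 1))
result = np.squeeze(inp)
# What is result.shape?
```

(4,)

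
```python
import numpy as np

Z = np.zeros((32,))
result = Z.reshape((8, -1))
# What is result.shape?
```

(8, 4)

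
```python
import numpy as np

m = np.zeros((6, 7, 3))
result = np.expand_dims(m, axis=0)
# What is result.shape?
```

(1, 6, 7, 3)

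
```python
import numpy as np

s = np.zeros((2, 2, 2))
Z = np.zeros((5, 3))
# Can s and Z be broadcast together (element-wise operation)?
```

No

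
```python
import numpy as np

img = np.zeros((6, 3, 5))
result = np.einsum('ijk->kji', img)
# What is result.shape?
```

(5, 3, 6)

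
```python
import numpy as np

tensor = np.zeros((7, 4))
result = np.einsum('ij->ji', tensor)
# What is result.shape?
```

(4, 7)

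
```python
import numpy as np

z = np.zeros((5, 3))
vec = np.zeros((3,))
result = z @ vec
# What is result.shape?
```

(5,)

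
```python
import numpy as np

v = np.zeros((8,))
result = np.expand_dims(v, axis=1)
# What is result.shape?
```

(8, 1)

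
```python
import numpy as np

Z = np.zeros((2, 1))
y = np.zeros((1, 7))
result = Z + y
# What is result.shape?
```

(2, 7)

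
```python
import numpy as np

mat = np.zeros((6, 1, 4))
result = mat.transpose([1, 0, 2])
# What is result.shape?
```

(1, 6, 4)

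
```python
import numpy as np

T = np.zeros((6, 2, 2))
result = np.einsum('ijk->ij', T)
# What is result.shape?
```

(6, 2)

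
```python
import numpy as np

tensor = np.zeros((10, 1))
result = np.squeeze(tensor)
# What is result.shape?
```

(10,)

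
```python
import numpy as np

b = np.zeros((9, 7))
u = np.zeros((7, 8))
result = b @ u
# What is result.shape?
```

(9, 8)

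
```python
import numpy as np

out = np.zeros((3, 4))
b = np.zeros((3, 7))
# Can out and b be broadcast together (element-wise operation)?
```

No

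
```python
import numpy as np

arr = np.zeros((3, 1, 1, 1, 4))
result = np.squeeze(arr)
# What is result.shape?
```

(3, 4)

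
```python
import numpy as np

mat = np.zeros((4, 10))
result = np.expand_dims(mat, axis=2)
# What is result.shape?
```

(4, 10, 1)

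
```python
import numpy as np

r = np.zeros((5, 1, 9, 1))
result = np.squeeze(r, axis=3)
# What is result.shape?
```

(5, 1, 9)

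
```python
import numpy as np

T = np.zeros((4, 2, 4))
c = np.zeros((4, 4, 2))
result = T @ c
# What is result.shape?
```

(4, 2, 2)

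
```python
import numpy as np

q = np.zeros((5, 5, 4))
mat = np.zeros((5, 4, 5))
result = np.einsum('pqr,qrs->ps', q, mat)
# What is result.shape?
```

(5, 5)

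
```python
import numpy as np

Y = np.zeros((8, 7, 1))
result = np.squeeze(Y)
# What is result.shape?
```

(8, 7)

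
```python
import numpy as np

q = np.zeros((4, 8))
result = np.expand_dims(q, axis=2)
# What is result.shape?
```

(4, 8, 1)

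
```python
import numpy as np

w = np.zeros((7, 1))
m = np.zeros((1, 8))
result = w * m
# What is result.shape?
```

(7, 8)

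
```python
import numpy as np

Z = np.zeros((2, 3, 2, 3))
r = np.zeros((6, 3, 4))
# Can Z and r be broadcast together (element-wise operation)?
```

No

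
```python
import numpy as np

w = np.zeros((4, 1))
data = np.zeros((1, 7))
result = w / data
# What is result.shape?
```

(4, 7)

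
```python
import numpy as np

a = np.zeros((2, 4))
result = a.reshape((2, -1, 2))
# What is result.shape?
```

(2, 2, 2)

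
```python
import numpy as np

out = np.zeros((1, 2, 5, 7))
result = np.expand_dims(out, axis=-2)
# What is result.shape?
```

(1, 2, 5, 1, 7)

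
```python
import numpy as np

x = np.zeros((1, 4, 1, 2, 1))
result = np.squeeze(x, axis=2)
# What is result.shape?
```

(1, 4, 2, 1)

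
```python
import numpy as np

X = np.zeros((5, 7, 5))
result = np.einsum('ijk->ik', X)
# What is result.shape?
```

(5, 5)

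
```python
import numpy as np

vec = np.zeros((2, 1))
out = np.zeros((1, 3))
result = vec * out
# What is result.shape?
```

(2, 3)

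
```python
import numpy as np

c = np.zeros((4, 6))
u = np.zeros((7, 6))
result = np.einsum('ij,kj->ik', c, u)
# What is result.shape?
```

(4, 7)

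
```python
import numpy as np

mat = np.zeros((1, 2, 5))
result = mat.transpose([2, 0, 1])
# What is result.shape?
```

(5, 1, 2)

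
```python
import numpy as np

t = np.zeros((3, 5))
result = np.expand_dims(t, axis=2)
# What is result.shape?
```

(3, 5, 1)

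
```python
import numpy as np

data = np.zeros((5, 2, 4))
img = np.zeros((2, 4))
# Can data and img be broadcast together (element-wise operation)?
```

Yes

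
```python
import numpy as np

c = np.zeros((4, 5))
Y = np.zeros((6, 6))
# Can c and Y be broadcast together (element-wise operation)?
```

No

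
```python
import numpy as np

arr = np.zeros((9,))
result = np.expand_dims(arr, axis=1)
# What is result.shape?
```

(9, 1)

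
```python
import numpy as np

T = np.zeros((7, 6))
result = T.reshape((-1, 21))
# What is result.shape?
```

(2, 21)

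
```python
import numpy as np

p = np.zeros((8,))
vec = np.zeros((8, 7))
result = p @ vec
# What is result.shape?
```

(7,)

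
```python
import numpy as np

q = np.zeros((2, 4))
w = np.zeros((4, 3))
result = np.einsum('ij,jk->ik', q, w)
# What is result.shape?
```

(2, 3)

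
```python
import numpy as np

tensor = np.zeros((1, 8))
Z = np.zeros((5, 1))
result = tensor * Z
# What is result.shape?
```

(5, 8)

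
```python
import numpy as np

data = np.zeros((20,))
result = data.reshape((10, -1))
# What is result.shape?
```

(10, 2)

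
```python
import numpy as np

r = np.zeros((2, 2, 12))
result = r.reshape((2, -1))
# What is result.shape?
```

(2, 24)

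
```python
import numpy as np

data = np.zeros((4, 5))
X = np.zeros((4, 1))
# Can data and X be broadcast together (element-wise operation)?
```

Yes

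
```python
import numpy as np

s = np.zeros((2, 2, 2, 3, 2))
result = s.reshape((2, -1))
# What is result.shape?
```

(2, 24)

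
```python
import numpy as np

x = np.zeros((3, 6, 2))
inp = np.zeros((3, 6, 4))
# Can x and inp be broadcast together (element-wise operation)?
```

No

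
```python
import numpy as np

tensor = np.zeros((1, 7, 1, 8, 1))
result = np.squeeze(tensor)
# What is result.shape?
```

(7, 8)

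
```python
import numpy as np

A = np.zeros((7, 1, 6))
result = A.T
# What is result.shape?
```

(6, 1, 7)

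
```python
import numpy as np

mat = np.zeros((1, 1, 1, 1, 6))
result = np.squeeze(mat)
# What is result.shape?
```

(6,)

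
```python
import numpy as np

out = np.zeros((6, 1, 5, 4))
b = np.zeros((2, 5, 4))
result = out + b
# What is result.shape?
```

(6, 2, 5, 4)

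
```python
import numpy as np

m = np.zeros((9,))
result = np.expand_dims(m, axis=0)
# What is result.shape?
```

(1, 9)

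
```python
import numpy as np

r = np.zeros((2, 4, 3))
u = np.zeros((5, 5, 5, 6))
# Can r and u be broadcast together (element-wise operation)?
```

No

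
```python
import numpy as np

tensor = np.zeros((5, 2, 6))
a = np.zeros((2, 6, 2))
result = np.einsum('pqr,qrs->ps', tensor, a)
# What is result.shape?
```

(5, 2)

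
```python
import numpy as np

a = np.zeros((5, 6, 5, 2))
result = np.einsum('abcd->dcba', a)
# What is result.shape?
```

(2, 5, 6, 5)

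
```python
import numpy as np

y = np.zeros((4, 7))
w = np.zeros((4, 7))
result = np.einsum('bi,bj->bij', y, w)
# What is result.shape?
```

(4, 7, 7)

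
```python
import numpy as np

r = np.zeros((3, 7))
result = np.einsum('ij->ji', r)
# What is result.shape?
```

(7, 3)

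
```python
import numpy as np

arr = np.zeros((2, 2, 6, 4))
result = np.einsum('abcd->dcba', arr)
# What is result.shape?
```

(4, 6, 2, 2)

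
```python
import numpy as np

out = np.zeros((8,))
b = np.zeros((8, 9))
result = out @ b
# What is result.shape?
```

(9,)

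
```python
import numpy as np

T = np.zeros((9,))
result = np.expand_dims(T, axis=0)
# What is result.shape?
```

(1, 9)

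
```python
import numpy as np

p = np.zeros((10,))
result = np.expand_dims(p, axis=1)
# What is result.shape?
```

(10, 1)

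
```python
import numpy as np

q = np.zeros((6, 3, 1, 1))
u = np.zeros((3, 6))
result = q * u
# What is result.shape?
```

(6, 3, 3, 6)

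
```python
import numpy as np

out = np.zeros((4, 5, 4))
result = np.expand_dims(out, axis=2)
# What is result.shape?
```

(4, 5, 1, 4)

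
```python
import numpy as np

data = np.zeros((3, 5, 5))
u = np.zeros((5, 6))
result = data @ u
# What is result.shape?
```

(3, 5, 6)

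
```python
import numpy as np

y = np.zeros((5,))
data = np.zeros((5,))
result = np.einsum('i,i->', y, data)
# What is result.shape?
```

()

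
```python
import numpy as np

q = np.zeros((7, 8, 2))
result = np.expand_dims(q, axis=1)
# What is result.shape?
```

(7, 1, 8, 2)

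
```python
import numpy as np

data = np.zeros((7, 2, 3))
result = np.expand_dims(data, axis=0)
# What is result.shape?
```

(1, 7, 2, 3)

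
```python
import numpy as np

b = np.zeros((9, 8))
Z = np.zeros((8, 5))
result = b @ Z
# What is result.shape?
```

(9, 5)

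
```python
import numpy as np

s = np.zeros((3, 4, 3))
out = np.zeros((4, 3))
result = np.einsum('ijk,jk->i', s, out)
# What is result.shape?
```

(3,)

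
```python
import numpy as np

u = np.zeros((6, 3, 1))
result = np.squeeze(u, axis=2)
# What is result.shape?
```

(6, 3)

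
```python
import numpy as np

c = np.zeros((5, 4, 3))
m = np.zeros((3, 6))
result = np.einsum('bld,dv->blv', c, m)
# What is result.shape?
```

(5, 4, 6)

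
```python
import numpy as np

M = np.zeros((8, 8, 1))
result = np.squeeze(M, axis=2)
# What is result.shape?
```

(8, 8)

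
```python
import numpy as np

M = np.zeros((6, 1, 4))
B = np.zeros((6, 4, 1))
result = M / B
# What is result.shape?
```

(6, 4, 4)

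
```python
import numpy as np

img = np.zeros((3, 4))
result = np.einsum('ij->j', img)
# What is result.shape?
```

(4,)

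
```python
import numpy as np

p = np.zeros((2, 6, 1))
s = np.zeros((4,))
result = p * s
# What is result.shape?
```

(2, 6, 4)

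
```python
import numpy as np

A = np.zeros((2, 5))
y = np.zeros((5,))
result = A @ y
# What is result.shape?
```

(2,)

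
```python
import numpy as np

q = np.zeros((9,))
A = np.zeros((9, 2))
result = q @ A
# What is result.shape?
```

(2,)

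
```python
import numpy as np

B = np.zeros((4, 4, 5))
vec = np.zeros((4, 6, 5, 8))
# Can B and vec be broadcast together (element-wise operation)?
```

No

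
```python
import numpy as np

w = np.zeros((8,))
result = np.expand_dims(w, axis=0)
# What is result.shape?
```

(1, 8)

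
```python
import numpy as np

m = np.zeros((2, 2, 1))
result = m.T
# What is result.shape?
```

(1, 2, 2)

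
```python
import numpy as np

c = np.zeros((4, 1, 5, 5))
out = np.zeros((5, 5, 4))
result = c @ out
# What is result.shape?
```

(4, 5, 5, 4)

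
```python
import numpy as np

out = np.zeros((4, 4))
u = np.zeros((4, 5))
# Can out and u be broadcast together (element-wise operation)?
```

No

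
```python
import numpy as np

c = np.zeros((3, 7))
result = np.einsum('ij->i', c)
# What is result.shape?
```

(3,)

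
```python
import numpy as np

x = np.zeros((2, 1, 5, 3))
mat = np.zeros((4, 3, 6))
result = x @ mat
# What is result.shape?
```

(2, 4, 5, 6)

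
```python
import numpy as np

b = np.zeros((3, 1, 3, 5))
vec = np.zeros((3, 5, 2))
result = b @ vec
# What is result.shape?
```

(3, 3, 3, 2)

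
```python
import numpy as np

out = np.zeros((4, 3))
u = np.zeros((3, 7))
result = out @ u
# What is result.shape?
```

(4, 7)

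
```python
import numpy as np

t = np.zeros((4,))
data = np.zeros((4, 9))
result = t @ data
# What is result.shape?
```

(9,)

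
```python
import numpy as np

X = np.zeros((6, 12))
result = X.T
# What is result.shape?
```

(12, 6)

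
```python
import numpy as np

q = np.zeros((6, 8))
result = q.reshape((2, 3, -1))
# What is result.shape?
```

(2, 3, 8)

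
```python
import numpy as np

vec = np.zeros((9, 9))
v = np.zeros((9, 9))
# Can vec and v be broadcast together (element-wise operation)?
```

Yes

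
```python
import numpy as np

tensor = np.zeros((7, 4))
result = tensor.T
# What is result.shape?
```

(4, 7)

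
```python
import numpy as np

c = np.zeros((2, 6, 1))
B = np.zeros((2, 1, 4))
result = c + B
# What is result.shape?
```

(2, 6, 4)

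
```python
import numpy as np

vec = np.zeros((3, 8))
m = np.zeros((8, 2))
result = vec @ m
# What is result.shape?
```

(3, 2)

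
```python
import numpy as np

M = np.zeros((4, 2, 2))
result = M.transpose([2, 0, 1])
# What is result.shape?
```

(2, 4, 2)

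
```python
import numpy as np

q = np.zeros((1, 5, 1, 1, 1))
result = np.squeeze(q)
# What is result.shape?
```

(5,)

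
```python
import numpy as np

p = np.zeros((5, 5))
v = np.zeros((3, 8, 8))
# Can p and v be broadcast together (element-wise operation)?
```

No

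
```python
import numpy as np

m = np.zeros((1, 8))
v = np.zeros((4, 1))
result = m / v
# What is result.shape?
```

(4, 8)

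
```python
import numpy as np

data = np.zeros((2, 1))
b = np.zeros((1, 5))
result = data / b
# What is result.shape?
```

(2, 5)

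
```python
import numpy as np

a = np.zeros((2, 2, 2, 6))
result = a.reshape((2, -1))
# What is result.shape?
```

(2, 24)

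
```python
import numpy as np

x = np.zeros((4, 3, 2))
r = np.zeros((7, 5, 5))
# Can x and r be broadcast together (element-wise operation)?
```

No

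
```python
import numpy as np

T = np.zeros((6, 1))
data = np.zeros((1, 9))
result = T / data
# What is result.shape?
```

(6, 9)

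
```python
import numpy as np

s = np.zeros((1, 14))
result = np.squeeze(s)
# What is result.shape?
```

(14,)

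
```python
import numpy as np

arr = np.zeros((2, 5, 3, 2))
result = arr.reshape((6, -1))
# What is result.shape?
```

(6, 10)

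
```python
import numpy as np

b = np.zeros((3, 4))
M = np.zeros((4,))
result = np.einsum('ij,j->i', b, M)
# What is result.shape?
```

(3,)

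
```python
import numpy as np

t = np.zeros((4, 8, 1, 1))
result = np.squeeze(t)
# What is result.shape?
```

(4, 8)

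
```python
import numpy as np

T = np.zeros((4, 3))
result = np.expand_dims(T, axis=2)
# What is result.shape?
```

(4, 3, 1)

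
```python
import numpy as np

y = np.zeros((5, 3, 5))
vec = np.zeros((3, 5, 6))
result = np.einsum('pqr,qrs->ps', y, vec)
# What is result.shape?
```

(5, 6)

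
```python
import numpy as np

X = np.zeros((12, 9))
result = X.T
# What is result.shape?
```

(9, 12)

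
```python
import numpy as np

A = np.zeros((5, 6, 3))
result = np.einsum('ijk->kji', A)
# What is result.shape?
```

(3, 6, 5)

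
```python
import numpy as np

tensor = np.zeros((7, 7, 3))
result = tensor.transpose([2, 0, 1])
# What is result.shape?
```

(3, 7, 7)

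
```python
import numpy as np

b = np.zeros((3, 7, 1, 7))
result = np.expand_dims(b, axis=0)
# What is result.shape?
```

(1, 3, 7, 1, 7)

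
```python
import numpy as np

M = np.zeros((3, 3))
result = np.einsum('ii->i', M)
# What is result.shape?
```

(3,)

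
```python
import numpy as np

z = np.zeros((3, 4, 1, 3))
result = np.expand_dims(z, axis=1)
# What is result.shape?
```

(3, 1, 4, 1, 3)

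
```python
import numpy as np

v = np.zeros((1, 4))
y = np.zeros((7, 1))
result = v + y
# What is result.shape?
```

(7, 4)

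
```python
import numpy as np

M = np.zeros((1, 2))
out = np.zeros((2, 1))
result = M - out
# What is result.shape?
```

(2, 2)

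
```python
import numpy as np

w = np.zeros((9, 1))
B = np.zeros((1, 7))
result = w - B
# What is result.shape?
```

(9, 7)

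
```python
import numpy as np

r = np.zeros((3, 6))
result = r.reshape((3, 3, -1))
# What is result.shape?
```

(3, 3, 2)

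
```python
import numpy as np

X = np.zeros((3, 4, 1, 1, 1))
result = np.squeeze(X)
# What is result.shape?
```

(3, 4)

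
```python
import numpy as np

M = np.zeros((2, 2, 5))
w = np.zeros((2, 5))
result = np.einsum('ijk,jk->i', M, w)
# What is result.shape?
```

(2,)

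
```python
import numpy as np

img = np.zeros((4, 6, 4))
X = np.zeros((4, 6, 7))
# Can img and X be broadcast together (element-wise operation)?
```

No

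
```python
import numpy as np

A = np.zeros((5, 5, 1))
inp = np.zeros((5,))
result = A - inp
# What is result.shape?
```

(5, 5, 5)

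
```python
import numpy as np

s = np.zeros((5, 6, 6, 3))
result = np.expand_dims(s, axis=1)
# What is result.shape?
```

(5, 1, 6, 6, 3)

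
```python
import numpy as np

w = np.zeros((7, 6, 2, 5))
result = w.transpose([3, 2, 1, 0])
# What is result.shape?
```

(5, 2, 6, 7)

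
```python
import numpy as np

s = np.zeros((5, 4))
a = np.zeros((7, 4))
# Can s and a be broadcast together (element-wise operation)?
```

No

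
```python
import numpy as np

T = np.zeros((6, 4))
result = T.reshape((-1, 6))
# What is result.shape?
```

(4, 6)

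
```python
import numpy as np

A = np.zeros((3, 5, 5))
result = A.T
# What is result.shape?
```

(5, 5, 3)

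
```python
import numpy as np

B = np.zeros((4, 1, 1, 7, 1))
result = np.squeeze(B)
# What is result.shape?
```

(4, 7)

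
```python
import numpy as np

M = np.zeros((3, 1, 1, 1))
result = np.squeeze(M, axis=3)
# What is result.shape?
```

(3, 1, 1)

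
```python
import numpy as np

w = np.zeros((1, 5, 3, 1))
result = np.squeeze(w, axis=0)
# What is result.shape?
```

(5, 3, 1)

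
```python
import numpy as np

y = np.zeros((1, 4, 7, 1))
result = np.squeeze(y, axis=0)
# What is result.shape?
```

(4, 7, 1)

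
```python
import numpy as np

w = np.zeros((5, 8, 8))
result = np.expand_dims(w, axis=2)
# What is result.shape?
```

(5, 8, 1, 8)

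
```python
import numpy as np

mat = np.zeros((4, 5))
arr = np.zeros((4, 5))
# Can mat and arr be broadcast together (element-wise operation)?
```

Yes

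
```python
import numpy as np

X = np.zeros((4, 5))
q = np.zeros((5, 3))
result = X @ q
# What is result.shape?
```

(4, 3)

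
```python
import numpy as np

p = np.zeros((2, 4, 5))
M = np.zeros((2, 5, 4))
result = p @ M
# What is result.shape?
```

(2, 4, 4)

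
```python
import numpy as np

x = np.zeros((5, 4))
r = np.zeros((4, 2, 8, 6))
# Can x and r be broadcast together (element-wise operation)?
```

No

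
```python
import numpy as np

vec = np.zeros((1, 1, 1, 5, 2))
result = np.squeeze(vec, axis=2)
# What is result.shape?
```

(1, 1, 5, 2)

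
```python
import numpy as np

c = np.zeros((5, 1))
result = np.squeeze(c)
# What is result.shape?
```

(5,)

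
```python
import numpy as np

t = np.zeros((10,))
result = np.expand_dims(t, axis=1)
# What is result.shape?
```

(10, 1)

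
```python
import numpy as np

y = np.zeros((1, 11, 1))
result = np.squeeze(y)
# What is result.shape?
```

(11,)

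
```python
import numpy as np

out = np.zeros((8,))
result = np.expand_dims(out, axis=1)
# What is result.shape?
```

(8, 1)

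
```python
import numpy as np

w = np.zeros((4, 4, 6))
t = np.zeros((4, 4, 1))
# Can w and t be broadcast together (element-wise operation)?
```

Yes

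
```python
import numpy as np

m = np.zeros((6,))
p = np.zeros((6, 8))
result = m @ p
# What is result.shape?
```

(8,)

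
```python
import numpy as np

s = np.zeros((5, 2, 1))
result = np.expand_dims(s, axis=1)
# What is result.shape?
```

(5, 1, 2, 1)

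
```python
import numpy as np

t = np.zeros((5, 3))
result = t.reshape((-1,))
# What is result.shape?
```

(15,)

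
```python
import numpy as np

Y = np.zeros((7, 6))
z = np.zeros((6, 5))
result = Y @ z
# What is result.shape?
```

(7, 5)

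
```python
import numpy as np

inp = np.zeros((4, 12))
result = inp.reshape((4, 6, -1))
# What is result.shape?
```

(4, 6, 2)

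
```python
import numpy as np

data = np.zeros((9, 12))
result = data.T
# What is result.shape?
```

(12, 9)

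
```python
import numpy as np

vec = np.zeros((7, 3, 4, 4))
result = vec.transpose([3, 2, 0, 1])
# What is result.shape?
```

(4, 4, 7, 3)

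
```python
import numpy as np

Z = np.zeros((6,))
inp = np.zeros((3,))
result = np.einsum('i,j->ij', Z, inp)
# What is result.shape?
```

(6, 3)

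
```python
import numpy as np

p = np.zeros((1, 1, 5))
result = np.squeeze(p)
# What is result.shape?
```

(5,)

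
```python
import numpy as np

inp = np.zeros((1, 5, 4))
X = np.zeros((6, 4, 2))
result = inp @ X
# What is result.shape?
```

(6, 5, 2)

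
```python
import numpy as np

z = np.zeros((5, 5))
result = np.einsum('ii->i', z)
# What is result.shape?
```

(5,)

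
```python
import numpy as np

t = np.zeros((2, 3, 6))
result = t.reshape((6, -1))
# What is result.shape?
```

(6, 6)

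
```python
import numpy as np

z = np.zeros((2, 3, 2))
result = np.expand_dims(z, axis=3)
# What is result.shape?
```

(2, 3, 2, 1)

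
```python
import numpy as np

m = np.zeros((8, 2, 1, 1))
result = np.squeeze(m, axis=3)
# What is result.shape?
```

(8, 2, 1)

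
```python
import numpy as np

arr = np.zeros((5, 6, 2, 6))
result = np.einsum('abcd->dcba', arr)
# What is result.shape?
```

(6, 2, 6, 5)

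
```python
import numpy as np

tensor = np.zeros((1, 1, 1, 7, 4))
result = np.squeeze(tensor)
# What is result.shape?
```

(7, 4)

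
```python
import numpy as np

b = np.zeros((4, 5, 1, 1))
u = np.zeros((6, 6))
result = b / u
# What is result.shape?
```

(4, 5, 6, 6)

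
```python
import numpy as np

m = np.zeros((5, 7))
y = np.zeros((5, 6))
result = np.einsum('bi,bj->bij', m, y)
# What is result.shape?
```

(5, 7, 6)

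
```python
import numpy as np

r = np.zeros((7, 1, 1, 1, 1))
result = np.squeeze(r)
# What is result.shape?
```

(7,)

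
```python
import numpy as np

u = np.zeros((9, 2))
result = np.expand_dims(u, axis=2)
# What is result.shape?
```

(9, 2, 1)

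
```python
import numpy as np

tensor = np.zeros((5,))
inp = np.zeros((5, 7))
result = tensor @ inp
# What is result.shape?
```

(7,)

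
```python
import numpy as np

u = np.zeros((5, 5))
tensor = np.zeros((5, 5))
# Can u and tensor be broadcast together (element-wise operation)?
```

Yes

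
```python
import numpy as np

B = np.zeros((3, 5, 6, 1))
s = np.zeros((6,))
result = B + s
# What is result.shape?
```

(3, 5, 6, 6)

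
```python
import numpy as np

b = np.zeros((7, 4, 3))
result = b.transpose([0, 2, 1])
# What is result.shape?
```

(7, 3, 4)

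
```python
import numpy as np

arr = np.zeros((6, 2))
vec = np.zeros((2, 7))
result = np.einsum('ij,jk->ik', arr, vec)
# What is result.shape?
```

(6, 7)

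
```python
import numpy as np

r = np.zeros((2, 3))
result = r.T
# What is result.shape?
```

(3, 2)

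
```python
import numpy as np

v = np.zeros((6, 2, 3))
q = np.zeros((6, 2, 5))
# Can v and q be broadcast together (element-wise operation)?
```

No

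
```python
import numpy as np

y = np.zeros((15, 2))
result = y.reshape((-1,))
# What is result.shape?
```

(30,)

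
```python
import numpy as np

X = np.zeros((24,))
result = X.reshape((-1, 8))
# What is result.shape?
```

(3, 8)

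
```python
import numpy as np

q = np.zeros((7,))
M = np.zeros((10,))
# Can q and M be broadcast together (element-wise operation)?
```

No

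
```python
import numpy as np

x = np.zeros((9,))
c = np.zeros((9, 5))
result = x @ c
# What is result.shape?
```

(5,)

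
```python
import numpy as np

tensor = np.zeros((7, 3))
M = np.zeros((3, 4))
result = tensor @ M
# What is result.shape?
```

(7, 4)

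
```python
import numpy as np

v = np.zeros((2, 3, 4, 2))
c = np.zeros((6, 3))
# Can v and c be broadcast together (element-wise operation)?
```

No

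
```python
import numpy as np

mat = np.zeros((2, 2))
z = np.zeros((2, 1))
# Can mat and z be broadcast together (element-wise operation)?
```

Yes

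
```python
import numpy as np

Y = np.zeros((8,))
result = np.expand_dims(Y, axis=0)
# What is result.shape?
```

(1, 8)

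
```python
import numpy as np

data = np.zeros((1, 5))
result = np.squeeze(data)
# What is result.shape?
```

(5,)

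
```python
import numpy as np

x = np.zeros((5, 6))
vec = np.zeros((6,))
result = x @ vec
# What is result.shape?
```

(5,)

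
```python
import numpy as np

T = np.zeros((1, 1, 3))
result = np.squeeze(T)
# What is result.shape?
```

(3,)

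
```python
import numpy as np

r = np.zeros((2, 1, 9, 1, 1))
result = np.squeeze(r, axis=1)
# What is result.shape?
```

(2, 9, 1, 1)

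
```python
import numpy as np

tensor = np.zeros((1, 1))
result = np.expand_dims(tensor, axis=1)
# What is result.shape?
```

(1, 1, 1)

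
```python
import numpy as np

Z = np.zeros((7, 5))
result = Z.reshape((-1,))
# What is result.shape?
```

(35,)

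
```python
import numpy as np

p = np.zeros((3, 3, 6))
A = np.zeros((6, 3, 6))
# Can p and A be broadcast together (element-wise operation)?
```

No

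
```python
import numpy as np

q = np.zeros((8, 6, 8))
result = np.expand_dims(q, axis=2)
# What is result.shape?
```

(8, 6, 1, 8)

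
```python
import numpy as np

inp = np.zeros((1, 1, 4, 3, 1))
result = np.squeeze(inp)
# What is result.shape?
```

(4, 3)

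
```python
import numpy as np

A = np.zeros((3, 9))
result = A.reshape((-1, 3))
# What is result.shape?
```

(9, 3)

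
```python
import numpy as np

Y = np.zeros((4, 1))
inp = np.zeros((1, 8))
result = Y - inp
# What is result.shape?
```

(4, 8)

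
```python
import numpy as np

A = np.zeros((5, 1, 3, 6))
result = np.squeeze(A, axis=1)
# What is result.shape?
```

(5, 3, 6)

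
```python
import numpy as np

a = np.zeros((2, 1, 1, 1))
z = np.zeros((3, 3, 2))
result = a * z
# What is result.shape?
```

(2, 3, 3, 2)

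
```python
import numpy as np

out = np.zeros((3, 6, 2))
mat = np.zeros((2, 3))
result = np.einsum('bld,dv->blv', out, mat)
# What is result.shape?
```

(3, 6, 3)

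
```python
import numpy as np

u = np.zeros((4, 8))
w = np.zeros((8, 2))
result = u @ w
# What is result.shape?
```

(4, 2)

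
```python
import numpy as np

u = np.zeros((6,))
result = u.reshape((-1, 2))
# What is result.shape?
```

(3, 2)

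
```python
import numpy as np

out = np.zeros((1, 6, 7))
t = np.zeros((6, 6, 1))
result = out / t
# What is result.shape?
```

(6, 6, 7)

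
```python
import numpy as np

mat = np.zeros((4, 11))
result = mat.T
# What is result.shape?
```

(11, 4)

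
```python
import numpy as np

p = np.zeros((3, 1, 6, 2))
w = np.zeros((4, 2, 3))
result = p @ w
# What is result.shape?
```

(3, 4, 6, 3)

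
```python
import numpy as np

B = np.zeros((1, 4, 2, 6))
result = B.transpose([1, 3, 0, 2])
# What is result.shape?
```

(4, 6, 1, 2)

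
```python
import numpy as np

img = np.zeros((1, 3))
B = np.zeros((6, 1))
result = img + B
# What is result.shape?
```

(6, 3)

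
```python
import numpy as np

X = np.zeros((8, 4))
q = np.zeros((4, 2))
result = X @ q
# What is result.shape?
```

(8, 2)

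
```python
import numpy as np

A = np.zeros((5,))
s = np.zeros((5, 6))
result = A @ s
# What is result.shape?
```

(6,)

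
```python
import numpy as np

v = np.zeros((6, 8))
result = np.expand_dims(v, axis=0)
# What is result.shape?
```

(1, 6, 8)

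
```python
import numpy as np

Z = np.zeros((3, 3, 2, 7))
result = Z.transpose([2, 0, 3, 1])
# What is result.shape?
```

(2, 3, 7, 3)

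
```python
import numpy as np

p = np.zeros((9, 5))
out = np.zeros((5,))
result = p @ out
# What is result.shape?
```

(9,)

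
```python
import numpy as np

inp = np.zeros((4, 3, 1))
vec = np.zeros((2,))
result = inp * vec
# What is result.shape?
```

(4, 3, 2)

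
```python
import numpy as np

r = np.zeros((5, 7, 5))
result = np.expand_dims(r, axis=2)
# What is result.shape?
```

(5, 7, 1, 5)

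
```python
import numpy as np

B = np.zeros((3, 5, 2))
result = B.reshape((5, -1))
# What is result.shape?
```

(5, 6)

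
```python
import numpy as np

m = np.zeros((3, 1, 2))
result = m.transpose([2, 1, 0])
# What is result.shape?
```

(2, 1, 3)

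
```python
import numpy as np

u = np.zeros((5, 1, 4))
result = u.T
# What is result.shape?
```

(4, 1, 5)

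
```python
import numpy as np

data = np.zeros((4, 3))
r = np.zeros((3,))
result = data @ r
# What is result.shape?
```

(4,)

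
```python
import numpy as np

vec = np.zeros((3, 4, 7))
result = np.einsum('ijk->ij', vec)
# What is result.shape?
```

(3, 4)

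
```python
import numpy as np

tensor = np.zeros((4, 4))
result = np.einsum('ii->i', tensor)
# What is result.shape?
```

(4,)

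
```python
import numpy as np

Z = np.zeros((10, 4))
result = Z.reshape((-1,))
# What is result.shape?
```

(40,)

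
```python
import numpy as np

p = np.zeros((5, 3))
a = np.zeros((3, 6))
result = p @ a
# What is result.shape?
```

(5, 6)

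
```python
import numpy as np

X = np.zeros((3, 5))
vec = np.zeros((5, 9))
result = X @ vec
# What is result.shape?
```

(3, 9)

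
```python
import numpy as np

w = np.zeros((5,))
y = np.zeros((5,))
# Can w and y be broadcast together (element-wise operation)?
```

Yes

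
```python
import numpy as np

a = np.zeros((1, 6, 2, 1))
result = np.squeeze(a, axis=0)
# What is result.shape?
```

(6, 2, 1)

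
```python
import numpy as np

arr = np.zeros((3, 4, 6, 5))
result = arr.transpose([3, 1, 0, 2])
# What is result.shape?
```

(5, 4, 3, 6)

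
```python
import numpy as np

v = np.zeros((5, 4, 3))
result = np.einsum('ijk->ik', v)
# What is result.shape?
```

(5, 3)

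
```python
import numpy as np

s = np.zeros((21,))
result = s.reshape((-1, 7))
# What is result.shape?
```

(3, 7)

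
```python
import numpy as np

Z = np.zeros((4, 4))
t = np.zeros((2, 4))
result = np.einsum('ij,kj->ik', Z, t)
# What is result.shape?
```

(4, 2)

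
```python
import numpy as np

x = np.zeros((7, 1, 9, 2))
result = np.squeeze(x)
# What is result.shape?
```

(7, 9, 2)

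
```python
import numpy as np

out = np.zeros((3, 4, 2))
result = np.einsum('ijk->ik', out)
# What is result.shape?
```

(3, 2)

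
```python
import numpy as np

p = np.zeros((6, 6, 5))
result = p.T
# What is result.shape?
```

(5, 6, 6)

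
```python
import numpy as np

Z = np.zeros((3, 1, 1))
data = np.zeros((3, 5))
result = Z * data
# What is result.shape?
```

(3, 3, 5)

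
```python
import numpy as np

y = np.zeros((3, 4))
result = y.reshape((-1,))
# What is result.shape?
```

(12,)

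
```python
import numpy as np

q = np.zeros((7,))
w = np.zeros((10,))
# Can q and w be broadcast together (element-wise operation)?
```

No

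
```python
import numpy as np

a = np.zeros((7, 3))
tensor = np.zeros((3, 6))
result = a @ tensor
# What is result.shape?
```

(7, 6)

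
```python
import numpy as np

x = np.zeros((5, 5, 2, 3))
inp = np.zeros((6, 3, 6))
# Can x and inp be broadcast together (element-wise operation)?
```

No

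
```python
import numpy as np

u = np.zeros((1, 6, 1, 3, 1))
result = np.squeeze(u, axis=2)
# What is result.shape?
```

(1, 6, 3, 1)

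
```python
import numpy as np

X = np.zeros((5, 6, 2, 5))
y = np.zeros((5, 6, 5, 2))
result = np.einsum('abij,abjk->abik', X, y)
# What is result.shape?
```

(5, 6, 2, 2)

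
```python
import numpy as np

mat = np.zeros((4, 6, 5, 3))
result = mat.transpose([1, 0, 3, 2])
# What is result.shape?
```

(6, 4, 3, 5)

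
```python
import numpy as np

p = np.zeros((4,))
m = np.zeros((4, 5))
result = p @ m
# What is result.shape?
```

(5,)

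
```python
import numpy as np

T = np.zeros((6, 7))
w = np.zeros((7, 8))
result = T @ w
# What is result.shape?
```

(6, 8)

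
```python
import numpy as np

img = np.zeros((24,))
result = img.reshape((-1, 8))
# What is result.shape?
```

(3, 8)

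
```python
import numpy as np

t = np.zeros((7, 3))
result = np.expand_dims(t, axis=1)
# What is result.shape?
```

(7, 1, 3)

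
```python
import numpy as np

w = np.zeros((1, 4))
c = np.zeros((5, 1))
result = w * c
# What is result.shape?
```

(5, 4)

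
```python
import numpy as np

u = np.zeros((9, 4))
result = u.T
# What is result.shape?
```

(4, 9)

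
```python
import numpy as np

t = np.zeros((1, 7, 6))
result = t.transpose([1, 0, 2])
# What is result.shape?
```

(7, 1, 6)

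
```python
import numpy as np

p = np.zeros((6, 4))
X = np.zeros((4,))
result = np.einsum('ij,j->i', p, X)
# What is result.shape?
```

(6,)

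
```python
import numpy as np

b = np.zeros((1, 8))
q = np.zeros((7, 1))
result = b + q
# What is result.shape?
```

(7, 8)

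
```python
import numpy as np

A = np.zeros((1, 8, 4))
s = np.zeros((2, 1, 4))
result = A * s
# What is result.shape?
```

(2, 8, 4)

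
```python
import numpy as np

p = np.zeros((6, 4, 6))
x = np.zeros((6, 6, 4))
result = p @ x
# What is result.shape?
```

(6, 4, 4)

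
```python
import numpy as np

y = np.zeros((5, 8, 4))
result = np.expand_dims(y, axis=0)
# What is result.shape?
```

(1, 5, 8, 4)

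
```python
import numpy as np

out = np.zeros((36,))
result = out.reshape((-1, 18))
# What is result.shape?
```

(2, 18)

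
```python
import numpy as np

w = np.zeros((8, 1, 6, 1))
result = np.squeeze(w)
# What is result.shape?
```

(8, 6)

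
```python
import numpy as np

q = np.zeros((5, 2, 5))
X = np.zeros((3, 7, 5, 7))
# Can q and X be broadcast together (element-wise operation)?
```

No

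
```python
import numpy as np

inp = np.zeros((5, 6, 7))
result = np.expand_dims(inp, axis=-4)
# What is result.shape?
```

(1, 5, 6, 7)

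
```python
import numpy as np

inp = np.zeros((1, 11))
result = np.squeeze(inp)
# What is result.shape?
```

(11,)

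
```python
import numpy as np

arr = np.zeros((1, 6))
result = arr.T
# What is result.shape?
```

(6, 1)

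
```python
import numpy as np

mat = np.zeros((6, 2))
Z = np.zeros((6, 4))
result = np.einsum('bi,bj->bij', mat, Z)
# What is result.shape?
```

(6, 2, 4)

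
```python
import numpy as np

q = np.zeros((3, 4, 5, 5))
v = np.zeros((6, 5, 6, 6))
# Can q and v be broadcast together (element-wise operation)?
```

No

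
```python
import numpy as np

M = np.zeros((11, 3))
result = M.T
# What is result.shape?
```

(3, 11)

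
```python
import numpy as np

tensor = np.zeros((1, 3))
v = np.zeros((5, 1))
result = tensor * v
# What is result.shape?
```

(5, 3)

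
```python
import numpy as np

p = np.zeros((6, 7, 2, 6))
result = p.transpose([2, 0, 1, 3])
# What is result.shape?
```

(2, 6, 7, 6)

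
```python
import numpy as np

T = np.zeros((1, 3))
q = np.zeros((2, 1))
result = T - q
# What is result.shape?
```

(2, 3)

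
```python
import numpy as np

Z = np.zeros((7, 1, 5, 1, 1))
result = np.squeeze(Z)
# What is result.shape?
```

(7, 5)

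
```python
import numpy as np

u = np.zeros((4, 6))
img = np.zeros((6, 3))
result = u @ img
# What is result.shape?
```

(4, 3)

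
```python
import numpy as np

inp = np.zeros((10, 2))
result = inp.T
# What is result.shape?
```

(2, 10)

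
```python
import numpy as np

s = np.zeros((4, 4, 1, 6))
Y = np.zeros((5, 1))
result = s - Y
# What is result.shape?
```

(4, 4, 5, 6)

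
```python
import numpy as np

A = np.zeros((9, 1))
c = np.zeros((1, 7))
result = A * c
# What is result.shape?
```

(9, 7)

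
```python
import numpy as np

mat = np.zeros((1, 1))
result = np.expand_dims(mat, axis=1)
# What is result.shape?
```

(1, 1, 1)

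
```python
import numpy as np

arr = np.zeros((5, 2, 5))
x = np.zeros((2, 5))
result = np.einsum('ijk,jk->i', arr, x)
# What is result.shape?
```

(5,)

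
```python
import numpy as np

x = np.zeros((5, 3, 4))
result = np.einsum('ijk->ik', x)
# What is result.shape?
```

(5, 4)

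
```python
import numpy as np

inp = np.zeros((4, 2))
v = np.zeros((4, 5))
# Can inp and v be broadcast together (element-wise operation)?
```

No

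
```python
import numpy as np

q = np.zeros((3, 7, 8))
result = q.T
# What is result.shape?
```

(8, 7, 3)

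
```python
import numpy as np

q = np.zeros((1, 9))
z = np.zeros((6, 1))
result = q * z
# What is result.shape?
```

(6, 9)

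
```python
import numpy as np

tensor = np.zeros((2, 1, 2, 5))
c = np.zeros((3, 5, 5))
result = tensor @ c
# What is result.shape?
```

(2, 3, 2, 5)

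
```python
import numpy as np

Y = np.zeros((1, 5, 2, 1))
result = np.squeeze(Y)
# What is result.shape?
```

(5, 2)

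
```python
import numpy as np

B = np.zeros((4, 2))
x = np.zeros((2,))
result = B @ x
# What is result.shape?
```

(4,)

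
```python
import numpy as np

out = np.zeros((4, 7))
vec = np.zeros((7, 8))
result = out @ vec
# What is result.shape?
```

(4, 8)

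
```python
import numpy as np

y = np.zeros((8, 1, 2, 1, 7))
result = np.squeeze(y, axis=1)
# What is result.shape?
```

(8, 2, 1, 7)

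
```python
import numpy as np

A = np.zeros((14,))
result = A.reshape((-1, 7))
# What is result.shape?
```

(2, 7)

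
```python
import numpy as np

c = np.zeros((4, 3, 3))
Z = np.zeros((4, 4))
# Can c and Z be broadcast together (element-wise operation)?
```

No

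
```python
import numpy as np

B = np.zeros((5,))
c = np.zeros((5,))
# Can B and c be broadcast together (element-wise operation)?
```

Yes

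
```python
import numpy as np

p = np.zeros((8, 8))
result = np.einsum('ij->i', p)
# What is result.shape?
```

(8,)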